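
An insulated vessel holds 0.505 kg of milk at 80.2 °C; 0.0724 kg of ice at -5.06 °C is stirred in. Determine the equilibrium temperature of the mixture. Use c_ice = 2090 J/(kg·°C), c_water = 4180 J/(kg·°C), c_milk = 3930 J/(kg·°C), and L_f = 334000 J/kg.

Energy balance with sensible and latent terms:
ice -5.06→0 °C: 0.0724·2090·5.06 = 765.66; latent heat to melt: 0.0724·334000 = 24182; meltwater 0→T: 0.0724·4180·T = 302.63 T; milk cools: 0.505·3930·(T − 80.2) = 1984.7(T − 80.2)
2287.3 T = 159169 − 24947 = 134222
T ≈ 58.68 °C (positive, so assuming full melt was valid).

T_f ≈ 58.7 °C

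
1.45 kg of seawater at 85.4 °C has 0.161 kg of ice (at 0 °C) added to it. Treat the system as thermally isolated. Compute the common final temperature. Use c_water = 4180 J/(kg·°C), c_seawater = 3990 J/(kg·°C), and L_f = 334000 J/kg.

Let T be the final temperature. ΣQ_i = 0:
fusion: m_ice L_f = 0.161×334000 = 53774; warm the meltwater: 672.98 T; seawater cools: 1.45×3990×(T − 85.4) = 5785.5(T − 85.4)
6458.5 T = 494082 − 53774 = 440308
T ≈ 68.18 °C. Since T > 0 °C, the all-ice-melts assumption holds.

T_f ≈ 68.2 °C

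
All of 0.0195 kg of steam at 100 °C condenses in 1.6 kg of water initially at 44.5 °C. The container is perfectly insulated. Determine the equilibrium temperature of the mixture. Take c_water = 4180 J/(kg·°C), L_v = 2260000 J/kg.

T_f ≈ 51.7 °C

Heat gained plus heat lost sum to zero:
latent heat released on condensation: 0.0195×2260000 = 44070; condensate cools 100→T: 0.0195×4180×(T − 100) = 81.51(T − 100); original water: 6688(T − 44.5)
6769.5 T = 44070 + 8151 + 297616 = 349837
T ≈ 51.68 °C — below 100 °C, confirming all the steam condensed.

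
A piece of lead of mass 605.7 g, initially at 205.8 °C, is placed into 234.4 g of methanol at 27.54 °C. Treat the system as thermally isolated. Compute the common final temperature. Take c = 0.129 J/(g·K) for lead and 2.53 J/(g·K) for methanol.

Heat gained plus heat lost sum to zero:
605.7*0.129*(T − 205.8) + 234.4*2.53*(T − 27.54) = 0
671.17 T = 32412
T = 32412/671.17 ≈ 48.29 °C

T_f ≈ 48.3 °C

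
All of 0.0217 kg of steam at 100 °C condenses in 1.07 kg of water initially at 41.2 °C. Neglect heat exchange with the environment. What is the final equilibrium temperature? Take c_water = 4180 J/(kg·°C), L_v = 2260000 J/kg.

T_f ≈ 53.1 °C

Conservation of energy gives ΣQ = 0:
condense steam: −0.0217·2260000 = −49042; condensed water 100 °C→T: 90.71(T − 100); water warms: 1.07·4180·(T − 41.2) = 4472.6(T − 41.2)
4563.3 T = 49042 + 9070.6 + 184271 = 242384
T ≈ 53.12 °C — below 100 °C, confirming all the steam condensed.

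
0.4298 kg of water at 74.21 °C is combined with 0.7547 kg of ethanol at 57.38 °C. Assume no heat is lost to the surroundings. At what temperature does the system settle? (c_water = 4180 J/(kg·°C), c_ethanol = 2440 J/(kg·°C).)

|Q_water| = |Q_ethanol|:
0.4298×4180×(74.21 − T) = 0.7547×2440×(T − 57.38)
1796.6(74.21 − T) = 1841.5(T − 57.38)
3638 T = 238986  ⇒  T ≈ 65.69 °C

T_f ≈ 65.7 °C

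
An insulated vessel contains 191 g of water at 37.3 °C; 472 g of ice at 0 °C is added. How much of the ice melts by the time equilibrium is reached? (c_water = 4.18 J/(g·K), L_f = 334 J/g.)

m_melted ≈ 89.2 g

Heat available from the water dropping to 0 °C: 191·4.18·37.3 = 29780 J.
Fully melting the ice requires m_ice L_f = 472·334 = 157648 J.
29780 J < 157648 J, so only part of the ice melts and the system sits at 0 °C.
m_melt = 29780 / L_f = 89.16 g.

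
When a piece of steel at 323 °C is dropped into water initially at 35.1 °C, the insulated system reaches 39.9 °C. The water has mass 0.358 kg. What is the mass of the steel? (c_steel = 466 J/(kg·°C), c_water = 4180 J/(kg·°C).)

m ≈ 0.0544 kg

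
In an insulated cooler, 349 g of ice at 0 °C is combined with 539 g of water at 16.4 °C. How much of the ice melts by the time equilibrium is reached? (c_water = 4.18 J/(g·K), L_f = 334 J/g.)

m_melted ≈ 111 g

Heat available from the water dropping to 0 °C: 539×4.18×16.4 = 36950 J.
To melt every bit of ice: 349×334 = 116566 J.
That's not enough to melt it all — equilibrium is at 0 °C with ice remaining.
m_melt = 36950 / L_f = 110.6 g.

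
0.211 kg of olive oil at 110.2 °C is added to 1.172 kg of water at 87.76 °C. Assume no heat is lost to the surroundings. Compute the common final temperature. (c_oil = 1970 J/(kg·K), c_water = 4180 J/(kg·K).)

T_f ≈ 89.5 °C

|Q_oil| = |Q_water|:
0.211·1970·(110.2 − T) = 1.172·4180·(T − 87.76)
415.67(110.2 − T) = 4899(T − 87.76)
5314.6 T = 475740  ⇒  T ≈ 89.52 °C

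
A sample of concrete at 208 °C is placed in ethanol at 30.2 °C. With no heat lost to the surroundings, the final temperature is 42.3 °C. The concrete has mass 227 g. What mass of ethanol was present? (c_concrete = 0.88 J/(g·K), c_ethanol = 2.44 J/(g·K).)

Conservation of energy gives ΣQ = 0:
227×0.88×(42.3 − 208) + m×2.44×(42.3 − 30.2) = 0
29.52 m = 33100
m = 33100/29.52 ≈ 1121 g

m ≈ 1120 g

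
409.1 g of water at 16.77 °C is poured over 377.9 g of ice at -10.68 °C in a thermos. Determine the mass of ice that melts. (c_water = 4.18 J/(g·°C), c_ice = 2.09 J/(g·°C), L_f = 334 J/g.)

m_melted ≈ 60.6 g

Cooling the water to 0 °C releases 409.1×4.18×16.77 = 28677 J.
Warming the ice to 0 °C takes 377.9×2.09×10.68 = 8435.2 J, leaving 20242 J for melting.
Melting all 377.9 g of ice would need 377.9×334 = 126219 J.
That's not enough to melt it all — equilibrium is at 0 °C with ice remaining.
m_melt = 20242 / L_f = 60.61 g.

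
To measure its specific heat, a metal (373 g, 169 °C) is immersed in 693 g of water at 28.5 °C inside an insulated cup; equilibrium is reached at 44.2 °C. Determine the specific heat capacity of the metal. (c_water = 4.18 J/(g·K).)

c ≈ 0.977 J/(g·K)

Heat lost by the metal = heat gained by the water:
373·c·(169 − 44.2) = 693·4.18·(44.2 − 28.5)
46550 c = 45479  ⇒  c ≈ 0.977 J/(g·K)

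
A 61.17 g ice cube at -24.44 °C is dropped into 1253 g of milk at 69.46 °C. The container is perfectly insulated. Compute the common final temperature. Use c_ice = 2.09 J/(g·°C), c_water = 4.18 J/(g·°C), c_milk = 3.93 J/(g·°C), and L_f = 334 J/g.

Energy balance with sensible and latent terms:
warm ice to 0 °C: 61.17×2.09×(0 − (-24.44)) = 3124.5; fusion: m_ice L_f = 61.17×334 = 20431; warm the meltwater: 255.69 T; milk: 4924.3(T − 69.46)
5180 T = 342041 − 23555 = 318486
T ≈ 61.48 °C (positive, so assuming full melt was valid).

T_f ≈ 61.5 °C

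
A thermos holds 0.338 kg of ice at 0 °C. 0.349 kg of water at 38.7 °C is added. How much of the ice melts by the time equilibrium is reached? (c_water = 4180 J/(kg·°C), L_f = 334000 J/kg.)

Heat available from the water dropping to 0 °C: 0.349×4180×38.7 = 56456 J.
Fully melting the ice requires m_ice L_f = 0.338×334000 = 112892 J.
56456 J < 112892 J, so only part of the ice melts and the system sits at 0 °C.
Mass melted = 56456/334000 ≈ 0.169 kg.

m_melted ≈ 0.169 kg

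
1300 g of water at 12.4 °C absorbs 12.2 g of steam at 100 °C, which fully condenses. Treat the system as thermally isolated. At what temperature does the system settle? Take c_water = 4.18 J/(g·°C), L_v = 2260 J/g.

T_f ≈ 18.2 °C

Conservation of energy gives ΣQ = 0:
latent heat released on condensation: 12.2·2260 = 27572
  condensate cools 100→T: 12.2·4.18·(T − 100) = 51(T − 100)
  water warms: 1300·4.18·(T − 12.4) = 5434(T − 12.4)
5485 T = 27572 + 5099.6 + 67382 = 100053
T ≈ 18.24 °C (< 100 °C, so full condensation is consistent).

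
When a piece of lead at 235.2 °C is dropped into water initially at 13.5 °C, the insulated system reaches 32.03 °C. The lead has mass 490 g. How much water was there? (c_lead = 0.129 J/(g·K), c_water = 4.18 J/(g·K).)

m ≈ 166 g

Heat lost by the lead = heat gained by the water:
490×0.129×(235.2 − 32.03) = m×4.18×(32.03 − 13.5)
77.46 m = 12842  ⇒  m ≈ 165.8 g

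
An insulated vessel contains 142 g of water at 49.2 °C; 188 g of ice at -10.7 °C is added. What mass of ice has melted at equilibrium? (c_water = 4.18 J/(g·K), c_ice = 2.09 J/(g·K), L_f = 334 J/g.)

Cooling the water to 0 °C releases 142×4.18×49.2 = 29203 J.
Of that, 188×2.09×10.7 = 4204.2 J goes to bring the ice to 0 °C, leaving 24999 J.
Fully melting the ice requires m_ice L_f = 188×334 = 62792 J.
That's not enough to melt it all — equilibrium is at 0 °C with ice remaining.
m_melted×334 = 24999  ⇒  m_melted ≈ 74.85 g.

m_melted ≈ 74.8 g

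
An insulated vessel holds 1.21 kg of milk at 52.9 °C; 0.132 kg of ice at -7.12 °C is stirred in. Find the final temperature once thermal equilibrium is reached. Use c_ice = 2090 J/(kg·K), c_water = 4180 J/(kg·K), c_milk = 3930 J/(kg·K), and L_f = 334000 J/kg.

Taking heat into each body as positive, Σ m c ΔT = 0:
ice -7.12→0 °C: 0.132·2090·7.12 = 1964.3
  latent heat to melt: 0.132·334000 = 44088
  meltwater 0→T: 0.132·4180·T = 551.76 T
  milk: 4755.3(T − 52.9)
5307.1 T = 251555 − 46052 = 205503
T ≈ 38.72 °C. Since T > 0 °C, the all-ice-melts assumption holds.

T_f ≈ 38.7 °C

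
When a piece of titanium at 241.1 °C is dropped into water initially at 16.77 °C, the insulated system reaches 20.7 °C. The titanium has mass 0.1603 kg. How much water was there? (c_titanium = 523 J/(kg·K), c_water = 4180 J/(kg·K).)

|Q_titanium| = |Q_water|:
0.1603·523·(241.1 − 20.7) = m·4180·(20.7 − 16.77)
16427 m = 18478  ⇒  m ≈ 1.125 kg

m ≈ 1.12 kg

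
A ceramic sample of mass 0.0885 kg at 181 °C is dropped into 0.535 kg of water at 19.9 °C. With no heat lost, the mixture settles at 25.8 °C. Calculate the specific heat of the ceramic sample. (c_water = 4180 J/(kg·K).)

c ≈ 961 J/(kg·K)

Heat lost by the ceramic sample = heat gained by the water:
0.0885×c×(181 − 25.8) = 0.535×4180×(25.8 − 19.9)
13.74 c = 13194  ⇒  c ≈ 960.6 J/(kg·K)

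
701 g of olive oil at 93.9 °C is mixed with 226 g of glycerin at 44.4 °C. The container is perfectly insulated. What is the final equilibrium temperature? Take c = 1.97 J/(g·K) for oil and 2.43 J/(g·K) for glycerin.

T_f ≈ 79.8 °C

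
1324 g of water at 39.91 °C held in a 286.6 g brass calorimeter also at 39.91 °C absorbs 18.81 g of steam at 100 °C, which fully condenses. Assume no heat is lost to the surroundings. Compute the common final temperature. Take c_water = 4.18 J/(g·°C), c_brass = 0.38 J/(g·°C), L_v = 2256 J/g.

T_f ≈ 48.2 °C

Setting the total heat transfer to zero:
condense steam: −18.81·2256 = −42435; condensate cools 100→T: 18.81·4.18·(T − 100) = 78.63(T − 100); original water: 5534.3(T − 39.91); cup: 108.91(T − 39.91)
5721.9 T = 42435 + 7862.6 + 225221 = 275519
T ≈ 48.15 °C, under the boiling point, so the assumption holds.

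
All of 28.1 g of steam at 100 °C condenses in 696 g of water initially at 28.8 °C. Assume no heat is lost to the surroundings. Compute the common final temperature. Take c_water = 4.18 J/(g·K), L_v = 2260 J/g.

T_f ≈ 52.5 °C

Taking heat into each body as positive, Σ m c ΔT = 0:
latent heat released on condensation: 28.1·2260 = 63506
  condensed water 100 °C→T: 117.46(T − 100)
  water warms: 696·4.18·(T − 28.8) = 2909.3(T − 28.8)
3026.7 T = 63506 + 11746 + 83787 = 159039
T ≈ 52.54 °C, under the boiling point, so the assumption holds.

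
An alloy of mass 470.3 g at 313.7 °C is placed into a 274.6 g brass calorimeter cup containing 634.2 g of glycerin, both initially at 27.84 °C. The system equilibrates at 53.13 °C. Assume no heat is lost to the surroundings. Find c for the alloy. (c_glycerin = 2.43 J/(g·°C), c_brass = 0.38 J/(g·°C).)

Heat gained plus heat lost sum to zero:
470.3×c×(53.13 − 313.7) + 634.2×2.43×(53.13 − 27.84) + 274.6×0.38×(53.13 − 27.84) = 0
-122546 c = -41614
c = -41614/-122546 ≈ 0.3396 J/(g·°C)

c ≈ 0.34 J/(g·°C)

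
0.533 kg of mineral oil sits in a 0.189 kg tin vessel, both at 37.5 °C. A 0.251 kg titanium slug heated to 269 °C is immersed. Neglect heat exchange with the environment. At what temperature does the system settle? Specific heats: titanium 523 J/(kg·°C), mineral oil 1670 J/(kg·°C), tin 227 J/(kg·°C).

T_f ≈ 66.1 °C

Conservation of energy gives ΣQ = 0:
0.251*523*(T − 269) + 0.533*1670*(T − 37.5) + 0.189*227*(T − 37.5) = 0
1064.3 T = 70300
T = 70300/1064.3 ≈ 66.05 °C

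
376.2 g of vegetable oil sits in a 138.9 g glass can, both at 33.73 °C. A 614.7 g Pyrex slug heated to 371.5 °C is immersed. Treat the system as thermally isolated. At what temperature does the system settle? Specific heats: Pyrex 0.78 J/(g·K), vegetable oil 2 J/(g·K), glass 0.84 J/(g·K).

Heat gained plus heat lost sum to zero:
614.7·0.78·(T − 371.5) + 376.2·2·(T − 33.73) + 138.9·0.84·(T − 33.73) = 0
479.47(T − 371.5) + 752.4(T − 33.73) + 116.68(T − 33.73) = 0
1348.5 T = 207436
T ≈ 153.82 °C

T_f ≈ 153.8 °C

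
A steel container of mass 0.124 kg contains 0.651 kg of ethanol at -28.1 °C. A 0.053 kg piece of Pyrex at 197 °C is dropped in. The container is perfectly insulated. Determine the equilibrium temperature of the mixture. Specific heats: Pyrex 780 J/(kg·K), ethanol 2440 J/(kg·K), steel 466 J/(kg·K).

T_f ≈ -22.6 °C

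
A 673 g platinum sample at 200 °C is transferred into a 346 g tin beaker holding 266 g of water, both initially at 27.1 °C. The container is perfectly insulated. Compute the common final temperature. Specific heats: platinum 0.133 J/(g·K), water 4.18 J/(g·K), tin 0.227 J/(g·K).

T_f ≈ 39.2 °C

Conservation of energy gives ΣQ = 0:
673*0.133*(T − 200) + 266*4.18*(T − 27.1) + 346*0.227*(T − 27.1) = 0
89.51(T − 200) + 1111.9(T − 27.1) + 78.54(T − 27.1) = 0
1279.9 T = 50162
T ≈ 39.19 °C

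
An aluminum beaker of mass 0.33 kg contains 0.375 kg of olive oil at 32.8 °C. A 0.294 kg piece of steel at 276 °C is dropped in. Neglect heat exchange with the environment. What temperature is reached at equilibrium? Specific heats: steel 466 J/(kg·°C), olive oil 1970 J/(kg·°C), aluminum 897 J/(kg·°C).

Conservation of energy gives ΣQ = 0:
0.294·466·(T − 276) + 0.375·1970·(T − 32.8) + 0.33·897·(T − 32.8) = 0
137(T − 276) + 738.75(T − 32.8) + 296.01(T − 32.8) = 0
1171.8 T = 71753
T ≈ 61.24 °C

T_f ≈ 61.2 °C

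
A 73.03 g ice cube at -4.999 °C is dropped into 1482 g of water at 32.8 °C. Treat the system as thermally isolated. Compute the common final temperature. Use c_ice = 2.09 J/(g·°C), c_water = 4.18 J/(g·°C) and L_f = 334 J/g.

Net heat exchanged in the isolated system is zero:
ice -4.999→0 °C: 73.03×2.09×4.999 = 763.01; fusion: m_ice L_f = 73.03×334 = 24392; meltwater 0→T: 73.03×4.18×T = 305.27 T; water cools: 1482×4.18×(T − 32.8) = 6194.8(T − 32.8)
6500 T = 203188 − 25155 = 178033
T ≈ 27.39 °C — above 0 °C, consistent with complete melting.

T_f ≈ 27.4 °C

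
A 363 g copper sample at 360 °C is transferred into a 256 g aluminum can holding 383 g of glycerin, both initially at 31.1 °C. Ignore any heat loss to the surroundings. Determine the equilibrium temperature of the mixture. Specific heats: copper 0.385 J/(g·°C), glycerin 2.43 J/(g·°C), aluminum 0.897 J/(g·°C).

T_f ≈ 66.5 °C

Net heat exchanged in the isolated system is zero:
363·0.385·(T − 360) + 383·2.43·(T − 31.1) + 256·0.897·(T − 31.1) = 0
(139.75 + 930.69 + 229.63) T = 139.75·360 + 930.69·31.1 + 229.63·31.1
T ≈ 66.46 °C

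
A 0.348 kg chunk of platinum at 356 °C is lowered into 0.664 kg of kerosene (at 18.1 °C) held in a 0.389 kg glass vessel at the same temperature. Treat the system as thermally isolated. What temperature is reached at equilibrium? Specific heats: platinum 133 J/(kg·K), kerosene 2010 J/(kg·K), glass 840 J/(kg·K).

Let T be the final temperature. ΣQ_i = 0:
0.348×133×(T − 356) + 0.664×2010×(T − 18.1) + 0.389×840×(T − 18.1) = 0
46.28(T − 356) + 1334.6(T − 18.1) + 326.76(T − 18.1) = 0
(46.28 + 1334.6 + 326.76) T = 46.28×356 + 1334.6×18.1 + 326.76×18.1
T ≈ 27.26 °C

T_f ≈ 27.3 °C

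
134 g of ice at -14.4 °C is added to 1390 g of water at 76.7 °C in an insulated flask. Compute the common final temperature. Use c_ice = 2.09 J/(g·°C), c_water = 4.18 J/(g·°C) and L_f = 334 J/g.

Let T be the final temperature. ΣQ_i = 0:
ice -14.4→0 °C: 134×2.09×14.4 = 4032.9; melt ice: 134×334 = 44756; meltwater 0→T: 134×4.18×T = 560.12 T; water: 5810.2(T − 76.7)
6370.3 T = 445642 − 48789 = 396853
T ≈ 62.30 °C — above 0 °C, consistent with complete melting.

T_f ≈ 62.3 °C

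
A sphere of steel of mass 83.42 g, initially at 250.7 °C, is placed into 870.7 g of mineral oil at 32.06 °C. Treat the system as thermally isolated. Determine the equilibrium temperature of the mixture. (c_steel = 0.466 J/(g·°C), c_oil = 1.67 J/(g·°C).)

Conservation of energy gives ΣQ = 0:
83.42×0.466×(T − 250.7) + 870.7×1.67×(T − 32.06) = 0
(38.87 + 1454.1) T = 38.87×250.7 + 1454.1×32.06
T = 56363/1492.9 ≈ 37.75 °C

T_f ≈ 37.8 °C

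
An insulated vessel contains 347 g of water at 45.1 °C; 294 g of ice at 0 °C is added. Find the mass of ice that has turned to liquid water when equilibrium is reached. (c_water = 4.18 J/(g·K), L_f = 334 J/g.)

m_melted ≈ 196 g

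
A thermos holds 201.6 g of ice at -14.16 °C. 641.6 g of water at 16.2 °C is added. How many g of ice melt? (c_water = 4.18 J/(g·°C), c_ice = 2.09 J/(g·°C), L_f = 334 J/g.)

m_melted ≈ 112 g

Cooling the water to 0 °C releases 641.6×4.18×16.2 = 43447 J.
Of that, 201.6×2.09×14.16 = 5966.2 J goes to bring the ice to 0 °C, leaving 37480 J.
Melting all 201.6 g of ice would need 201.6×334 = 67334 J.
Since 37480 < 67334 J, not all the ice melts; equilibrium is at 0 °C.
m_melt = 37480 / L_f = 112.2 g.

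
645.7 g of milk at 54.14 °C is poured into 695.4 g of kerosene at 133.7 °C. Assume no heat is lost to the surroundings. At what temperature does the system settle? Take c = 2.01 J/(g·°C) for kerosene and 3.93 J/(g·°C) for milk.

Energy conservation, ΣQ = 0:
695.4×2.01×(T − 133.7) + 645.7×3.93×(T − 54.14) = 0
1397.8(T − 133.7) + 2537.6(T − 54.14) = 0
(1397.8 + 2537.6) T = 1397.8×133.7 + 2537.6×54.14
T ≈ 82.40 °C

T_f ≈ 82.4 °C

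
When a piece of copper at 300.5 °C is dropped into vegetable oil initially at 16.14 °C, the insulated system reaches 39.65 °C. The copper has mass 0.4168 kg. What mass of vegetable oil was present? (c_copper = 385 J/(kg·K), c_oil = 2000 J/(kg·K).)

|Q_copper| = |Q_oil|:
0.4168·385·(300.5 − 39.65) = m·2000·(39.65 − 16.14)
47020 m = 41858  ⇒  m ≈ 0.8902 kg

m ≈ 0.89 kg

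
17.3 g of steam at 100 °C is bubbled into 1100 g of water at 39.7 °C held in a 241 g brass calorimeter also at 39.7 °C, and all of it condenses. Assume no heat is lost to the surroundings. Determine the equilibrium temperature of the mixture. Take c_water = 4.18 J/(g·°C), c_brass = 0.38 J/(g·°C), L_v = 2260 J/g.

Let T be the final temperature. ΣQ_i = 0:
condense steam: −17.3·2260 = −39098; condensed water 100 °C→T: 72.31(T − 100); original water: 4598(T − 39.7); brass cup: 241·0.38·(T − 39.7) = 91.58(T − 39.7)
4761.9 T = 39098 + 7231.4 + 186176 = 232506
T ≈ 48.83 °C (< 100 °C, so full condensation is consistent).

T_f ≈ 48.8 °C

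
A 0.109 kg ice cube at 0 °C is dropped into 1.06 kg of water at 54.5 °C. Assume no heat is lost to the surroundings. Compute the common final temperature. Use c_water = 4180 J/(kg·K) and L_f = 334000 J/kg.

T_f ≈ 42.0 °C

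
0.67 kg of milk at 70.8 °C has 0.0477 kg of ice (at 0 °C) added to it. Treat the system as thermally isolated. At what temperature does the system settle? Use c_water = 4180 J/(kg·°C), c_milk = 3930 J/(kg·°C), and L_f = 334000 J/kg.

T_f ≈ 60.2 °C

Net heat exchanged in the isolated system is zero:
fusion: m_ice L_f = 0.0477×334000 = 15932
  meltwater 0→T: 0.0477×4180×T = 199.39 T
  milk cools: 0.67×3930×(T − 70.8) = 2633.1(T − 70.8)
2832.5 T = 186423 − 15932 = 170492
T ≈ 60.19 °C (positive, so assuming full melt was valid).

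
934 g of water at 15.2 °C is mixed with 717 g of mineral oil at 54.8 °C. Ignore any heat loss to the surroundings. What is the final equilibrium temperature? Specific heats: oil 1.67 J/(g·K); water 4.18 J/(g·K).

T_f ≈ 24.5 °C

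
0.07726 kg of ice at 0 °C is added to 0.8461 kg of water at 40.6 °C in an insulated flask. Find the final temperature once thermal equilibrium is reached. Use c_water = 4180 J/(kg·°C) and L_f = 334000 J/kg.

Net heat exchanged in the isolated system is zero:
melt ice: 0.07726×334000 = 25805
  warm the meltwater: 322.95 T
  water: 3536.7(T − 40.6)
3859.6 T = 143590 − 25805 = 117785
T ≈ 30.52 °C (positive, so assuming full melt was valid).

T_f ≈ 30.5 °C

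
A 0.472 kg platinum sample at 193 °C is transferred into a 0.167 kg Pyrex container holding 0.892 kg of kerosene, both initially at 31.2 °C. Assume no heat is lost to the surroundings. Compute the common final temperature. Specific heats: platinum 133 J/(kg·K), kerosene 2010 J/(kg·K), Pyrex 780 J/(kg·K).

T_f ≈ 36.3 °C

Heat gained plus heat lost sum to zero:
0.472·133·(T − 193) + 0.892·2010·(T − 31.2) + 0.167·780·(T − 31.2) = 0
62.78(T − 193) + 1792.9(T − 31.2) + 130.26(T − 31.2) = 0
(62.78 + 1792.9 + 130.26) T = 62.78·193 + 1792.9·31.2 + 130.26·31.2
T = 72119 / 1986 = 36.3 °C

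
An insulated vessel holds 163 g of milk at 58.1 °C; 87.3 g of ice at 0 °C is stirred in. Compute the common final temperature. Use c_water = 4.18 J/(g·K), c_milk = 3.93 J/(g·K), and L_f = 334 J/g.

T_f ≈ 8.0 °C

Energy balance with sensible and latent terms:
latent heat to melt: 87.3×334 = 29158
  meltwater 0→T: 87.3×4.18×T = 364.91 T
  milk: 640.59(T − 58.1)
1005.5 T = 37218 − 29158 = 8060.1
T ≈ 8.02 °C (positive, so assuming full melt was valid).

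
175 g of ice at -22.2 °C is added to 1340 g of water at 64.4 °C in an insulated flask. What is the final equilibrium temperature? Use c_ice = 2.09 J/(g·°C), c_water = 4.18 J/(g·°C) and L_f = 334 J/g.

Energy balance with sensible and latent terms:
warm ice to 0 °C: 175·2.09·(0 − (-22.2)) = 8119.6; latent heat to melt: 175·334 = 58450; warm the meltwater: 731.5 T; water cools: 1340·4.18·(T − 64.4) = 5601.2(T − 64.4)
6332.7 T = 360717 − 66570 = 294148
T ≈ 46.45 °C (positive, so assuming full melt was valid).

T_f ≈ 46.4 °C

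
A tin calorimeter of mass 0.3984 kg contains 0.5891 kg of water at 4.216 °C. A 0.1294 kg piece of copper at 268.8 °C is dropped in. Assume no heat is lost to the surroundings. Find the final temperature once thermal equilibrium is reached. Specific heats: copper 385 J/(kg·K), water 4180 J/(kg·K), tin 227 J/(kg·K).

T_f ≈ 9.3 °C

Conservation of energy gives ΣQ = 0:
0.1294×385×(T − 268.8) + 0.5891×4180×(T − 4.216) + 0.3984×227×(T − 4.216) = 0
49.82(T − 268.8) + 2462.4(T − 4.216) + 90.44(T − 4.216) = 0
2602.7 T = 24154
T = 24154/2602.7 ≈ 9.28 °C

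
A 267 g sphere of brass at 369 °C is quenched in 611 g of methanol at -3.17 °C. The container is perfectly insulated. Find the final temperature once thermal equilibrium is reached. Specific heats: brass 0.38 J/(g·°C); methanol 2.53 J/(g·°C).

T_f ≈ 19.8 °C

Taking heat into each body as positive, Σ m c ΔT = 0:
267×0.38×(T − 369) + 611×2.53×(T − (-3.17)) = 0
1647.3 T = 32538
T = 32538 / 1647.3 = 19.8 °C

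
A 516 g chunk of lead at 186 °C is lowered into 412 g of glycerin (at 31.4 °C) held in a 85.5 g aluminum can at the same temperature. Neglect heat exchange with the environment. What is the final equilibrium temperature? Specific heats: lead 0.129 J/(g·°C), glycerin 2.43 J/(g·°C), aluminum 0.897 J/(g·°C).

Conservation of energy gives ΣQ = 0:
516×0.129×(T − 186) + 412×2.43×(T − 31.4) + 85.5×0.897×(T − 31.4) = 0
1144.4 T = 46226
T = 46226/1144.4 ≈ 40.39 °C

T_f ≈ 40.4 °C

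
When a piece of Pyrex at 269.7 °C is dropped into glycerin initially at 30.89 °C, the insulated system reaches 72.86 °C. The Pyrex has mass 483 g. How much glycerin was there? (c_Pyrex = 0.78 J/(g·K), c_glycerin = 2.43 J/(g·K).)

m ≈ 727 g

Heat gained plus heat lost sum to zero:
483·0.78·(72.86 − 269.7) + m·2.43·(72.86 − 30.89) = 0
101.99 m = 74158
m = 74158/101.99 ≈ 727.1 g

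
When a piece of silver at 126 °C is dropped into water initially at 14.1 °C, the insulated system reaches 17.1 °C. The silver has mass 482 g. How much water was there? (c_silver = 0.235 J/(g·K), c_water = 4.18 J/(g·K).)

Setting the total heat transfer to zero:
482·0.235·(17.1 − 126) + m·4.18·(17.1 − 14.1) = 0
12.54 m = 12335
m = 12335/12.54 ≈ 983.7 g

m ≈ 984 g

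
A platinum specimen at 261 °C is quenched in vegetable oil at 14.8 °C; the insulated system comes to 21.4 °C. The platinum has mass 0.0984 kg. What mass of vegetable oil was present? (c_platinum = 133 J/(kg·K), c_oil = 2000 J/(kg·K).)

m ≈ 0.238 kg

Heat lost by the platinum = heat gained by the oil:
0.0984×133×(261 − 21.4) = m×2000×(21.4 − 14.8)
13200 m = 3135.7  ⇒  m ≈ 0.2376 kg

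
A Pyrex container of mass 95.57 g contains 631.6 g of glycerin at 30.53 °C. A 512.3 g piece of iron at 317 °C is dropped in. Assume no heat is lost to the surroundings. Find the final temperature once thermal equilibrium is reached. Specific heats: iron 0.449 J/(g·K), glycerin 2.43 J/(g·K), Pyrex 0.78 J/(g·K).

With ΣQ=0 the equilibrium temperature is the m·c-weighted mean:
T_f = (230.02·317 + 1534.8·30.53 + 74.54·30.53) / (230.02 + 1534.8 + 74.54)
    = 122050 / 1839.4 ≈ 66.35 °C

T_f ≈ 66.4 °C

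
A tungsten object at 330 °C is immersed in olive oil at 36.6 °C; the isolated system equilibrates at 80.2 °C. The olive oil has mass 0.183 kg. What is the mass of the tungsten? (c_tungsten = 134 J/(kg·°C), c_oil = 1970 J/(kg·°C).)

m ≈ 0.47 kg

Taking heat into each body as positive, Σ m c ΔT = 0:
m×134×(80.2 − 330) + 0.183×1970×(80.2 − 36.6) = 0
-33473 m = -15718
m = -15718/-33473 ≈ 0.4696 kg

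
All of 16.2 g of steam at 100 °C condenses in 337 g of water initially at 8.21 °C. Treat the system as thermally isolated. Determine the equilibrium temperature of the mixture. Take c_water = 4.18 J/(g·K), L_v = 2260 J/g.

T_f ≈ 37.2 °C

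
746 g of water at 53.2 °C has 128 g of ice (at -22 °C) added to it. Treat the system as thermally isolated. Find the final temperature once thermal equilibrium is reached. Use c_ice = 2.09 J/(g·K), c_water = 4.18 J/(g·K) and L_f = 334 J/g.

T_f ≈ 32.1 °C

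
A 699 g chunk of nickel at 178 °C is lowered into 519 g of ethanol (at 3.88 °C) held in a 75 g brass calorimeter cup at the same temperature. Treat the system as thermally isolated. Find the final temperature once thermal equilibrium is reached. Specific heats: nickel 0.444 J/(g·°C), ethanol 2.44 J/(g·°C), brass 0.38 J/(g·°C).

T_f ≈ 37.5 °C

Net heat exchanged in the isolated system is zero:
699*0.444*(T − 178) + 519*2.44*(T − 3.88) + 75*0.38*(T − 3.88) = 0
310.36(T − 178) + 1266.4(T − 3.88) + 28.5(T − 3.88) = 0
(310.36 + 1266.4 + 28.5) T = 310.36*178 + 1266.4*3.88 + 28.5*3.88
T = 60267 / 1605.2 = 37.5 °C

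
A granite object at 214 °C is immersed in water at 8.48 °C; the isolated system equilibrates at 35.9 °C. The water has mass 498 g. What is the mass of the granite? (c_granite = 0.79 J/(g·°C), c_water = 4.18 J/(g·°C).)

Net heat exchanged in the isolated system is zero:
m×0.79×(35.9 − 214) + 498×4.18×(35.9 − 8.48) = 0
-140.7 m = -57079
m = -57079/-140.7 ≈ 405.7 g

m ≈ 406 g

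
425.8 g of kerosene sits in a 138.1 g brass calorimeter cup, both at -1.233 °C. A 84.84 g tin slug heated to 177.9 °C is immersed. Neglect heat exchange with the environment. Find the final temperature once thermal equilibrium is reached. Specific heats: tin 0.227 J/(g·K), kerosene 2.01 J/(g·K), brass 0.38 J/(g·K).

Energy conservation, ΣQ = 0:
84.84*0.227*(T − 177.9) + 425.8*2.01*(T − (-1.233)) + 138.1*0.38*(T − (-1.233)) = 0
19.26(T − 177.9) + 855.86(T − (-1.233)) + 52.48(T − (-1.233)) = 0
(19.26 + 855.86 + 52.48) T = 19.26*177.9 + 855.86*(-1.233) + 52.48*(-1.233)
T = 2306.1/927.59 ≈ 2.49 °C

T_f ≈ 2.5 °C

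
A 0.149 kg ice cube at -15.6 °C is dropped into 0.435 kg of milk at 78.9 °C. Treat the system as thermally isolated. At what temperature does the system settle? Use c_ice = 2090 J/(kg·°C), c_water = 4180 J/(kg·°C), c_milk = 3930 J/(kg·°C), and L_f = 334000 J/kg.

Energy conservation, ΣQ = 0:
warm ice to 0 °C: 0.149×2090×(0 − (-15.6)) = 4858
  latent heat to melt: 0.149×334000 = 49766
  meltwater 0→T: 0.149×4180×T = 622.82 T
  milk: 1709.5(T − 78.9)
2332.4 T = 134883 − 54624 = 80259
T ≈ 34.41 °C. Since T > 0 °C, the all-ice-melts assumption holds.

T_f ≈ 34.4 °C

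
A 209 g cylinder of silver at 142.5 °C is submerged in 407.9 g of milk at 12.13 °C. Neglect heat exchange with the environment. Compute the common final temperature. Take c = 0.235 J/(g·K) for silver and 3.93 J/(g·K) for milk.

T_f ≈ 16.0 °C

Heat lost by the silver equals heat gained by the milk:
209·0.235·(142.5 − T) = 407.9·3.93·(T − 12.13)
49.11(142.5 − T) = 1603(T − 12.13)
1652.2 T = 26444  ⇒  T ≈ 16.01 °C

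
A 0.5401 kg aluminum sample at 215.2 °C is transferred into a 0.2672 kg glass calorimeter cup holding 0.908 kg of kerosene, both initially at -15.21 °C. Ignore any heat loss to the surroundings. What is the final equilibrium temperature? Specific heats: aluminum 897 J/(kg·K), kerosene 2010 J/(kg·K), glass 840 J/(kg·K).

T_f ≈ 28.8 °C

Taking heat into each body as positive, Σ m c ΔT = 0:
0.5401·897·(T − 215.2) + 0.908·2010·(T − (-15.21)) + 0.2672·840·(T − (-15.21)) = 0
484.47(T − 215.2) + 1825.1(T − (-15.21)) + 224.45(T − (-15.21)) = 0
2534 T = 73085
T ≈ 28.84 °C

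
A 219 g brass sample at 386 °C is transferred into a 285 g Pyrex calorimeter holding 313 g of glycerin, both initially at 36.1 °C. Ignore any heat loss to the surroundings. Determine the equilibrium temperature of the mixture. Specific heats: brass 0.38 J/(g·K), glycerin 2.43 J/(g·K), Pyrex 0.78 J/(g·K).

T_f ≈ 63.4 °C

Conservation of energy gives ΣQ = 0:
219×0.38×(T − 386) + 313×2.43×(T − 36.1) + 285×0.78×(T − 36.1) = 0
83.22(T − 386) + 760.59(T − 36.1) + 222.3(T − 36.1) = 0
(83.22 + 760.59 + 222.3) T = 83.22×386 + 760.59×36.1 + 222.3×36.1
T = 67605 / 1066.1 = 63.4 °C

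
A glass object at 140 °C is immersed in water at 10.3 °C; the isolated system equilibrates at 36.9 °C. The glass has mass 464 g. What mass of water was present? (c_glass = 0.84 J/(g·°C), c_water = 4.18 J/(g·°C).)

m ≈ 361 g

Let T be the final temperature. ΣQ_i = 0:
464·0.84·(36.9 − 140) + m·4.18·(36.9 − 10.3) = 0
111.19 m = 40184
m = 40184/111.19 ≈ 361.4 g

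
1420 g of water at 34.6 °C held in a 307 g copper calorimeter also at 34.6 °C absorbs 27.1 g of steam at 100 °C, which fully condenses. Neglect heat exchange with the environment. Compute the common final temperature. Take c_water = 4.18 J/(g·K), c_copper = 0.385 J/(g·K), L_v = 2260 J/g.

T_f ≈ 45.7 °C

Setting the total heat transfer to zero:
latent heat released on condensation: 27.1·2260 = 61246
  condensed water 100 °C→T: 113.28(T − 100)
  water warms: 1420·4.18·(T − 34.6) = 5935.6(T − 34.6)
  copper cup: 307·0.385·(T − 34.6) = 118.2(T − 34.6)
6167.1 T = 61246 + 11328 + 209461 = 282035
T ≈ 45.73 °C, under the boiling point, so the assumption holds.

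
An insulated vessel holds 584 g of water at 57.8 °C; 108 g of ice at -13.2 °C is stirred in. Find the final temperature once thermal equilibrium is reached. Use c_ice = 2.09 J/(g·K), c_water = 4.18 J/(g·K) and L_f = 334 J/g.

T_f ≈ 35.3 °C

Let T be the final temperature. ΣQ_i = 0:
ice -13.2→0 °C: 108×2.09×13.2 = 2979.5; fusion: m_ice L_f = 108×334 = 36072; warm the meltwater: 451.44 T; water: 2441.1(T − 57.8)
2892.6 T = 141097 − 39052 = 102045
T ≈ 35.28 °C. Since T > 0 °C, the all-ice-melts assumption holds.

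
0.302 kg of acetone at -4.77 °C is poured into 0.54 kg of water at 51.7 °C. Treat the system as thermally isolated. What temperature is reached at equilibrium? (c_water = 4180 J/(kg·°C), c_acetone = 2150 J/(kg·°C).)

T_f ≈ 39.1 °C

Let T be the final temperature. ΣQ_i = 0:
0.54×4180×(T − 51.7) + 0.302×2150×(T − (-4.77)) = 0
2906.5 T = 113600
T = 113600 / 2906.5 = 39.1 °C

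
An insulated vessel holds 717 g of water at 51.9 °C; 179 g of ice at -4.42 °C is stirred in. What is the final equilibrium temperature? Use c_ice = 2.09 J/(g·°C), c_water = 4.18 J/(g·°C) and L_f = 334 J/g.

Energy conservation, ΣQ = 0:
ice -4.42→0 °C: 179·2.09·4.42 = 1653.6; fusion: m_ice L_f = 179·334 = 59786; meltwater 0→T: 179·4.18·T = 748.22 T; water cools: 717·4.18·(T − 51.9) = 2997.1(T − 51.9)
3745.3 T = 155547 − 61440 = 94108
T ≈ 25.13 °C — above 0 °C, consistent with complete melting.

T_f ≈ 25.1 °C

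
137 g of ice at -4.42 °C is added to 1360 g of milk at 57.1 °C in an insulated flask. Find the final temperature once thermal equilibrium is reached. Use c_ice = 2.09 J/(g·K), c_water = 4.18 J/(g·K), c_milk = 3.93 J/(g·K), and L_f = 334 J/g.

T_f ≈ 43.6 °C

Energy balance with sensible and latent terms:
warm ice to 0 °C: 137·2.09·(0 − (-4.42)) = 1265.6; latent heat to melt: 137·334 = 45758; warm the meltwater: 572.66 T; milk cools: 1360·3.93·(T − 57.1) = 5344.8(T − 57.1)
5917.5 T = 305188 − 47024 = 258165
T ≈ 43.63 °C — above 0 °C, consistent with complete melting.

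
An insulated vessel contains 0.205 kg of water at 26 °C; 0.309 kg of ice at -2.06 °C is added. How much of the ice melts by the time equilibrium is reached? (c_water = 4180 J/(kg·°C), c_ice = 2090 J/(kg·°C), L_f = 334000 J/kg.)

m_melted ≈ 0.0627 kg

Cooling the water to 0 °C releases 0.205×4180×26 = 22279 J.
Warming the ice to 0 °C takes 0.309×2090×2.06 = 1330.4 J, leaving 20949 J for melting.
To melt every bit of ice: 0.309×334000 = 103206 J.
20949 J < 103206 J, so only part of the ice melts and the system sits at 0 °C.
Mass melted = 20949/334000 ≈ 0.06272 kg.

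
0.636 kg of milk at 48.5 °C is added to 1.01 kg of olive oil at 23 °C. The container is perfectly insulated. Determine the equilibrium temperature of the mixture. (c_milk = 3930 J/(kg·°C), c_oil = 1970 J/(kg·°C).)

T_f ≈ 37.2 °C

Taking heat into each body as positive, Σ m c ΔT = 0:
0.636·3930·(T − 48.5) + 1.01·1970·(T − 23) = 0
2499.5(T − 48.5) + 1989.7(T − 23) = 0
4489.2 T = 166988
T ≈ 37.20 °C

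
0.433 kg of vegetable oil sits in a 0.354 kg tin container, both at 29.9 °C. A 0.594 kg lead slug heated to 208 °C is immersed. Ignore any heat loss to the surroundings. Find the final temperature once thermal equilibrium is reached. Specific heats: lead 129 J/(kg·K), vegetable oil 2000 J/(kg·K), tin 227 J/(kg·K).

Net heat exchanged in the isolated system is zero:
0.594·129·(T − 208) + 0.433·2000·(T − 29.9) + 0.354·227·(T − 29.9) = 0
76.63(T − 208) + 866(T − 29.9) + 80.36(T − 29.9) = 0
1023 T = 44234
T = 44234/1023 ≈ 43.24 °C

T_f ≈ 43.2 °C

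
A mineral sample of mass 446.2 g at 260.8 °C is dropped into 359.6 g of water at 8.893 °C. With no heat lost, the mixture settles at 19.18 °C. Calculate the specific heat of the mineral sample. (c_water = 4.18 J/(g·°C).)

m_s c (T_s − T_f) = m_water c_water (T_f − T_0):
446.2·c·(260.8 − 19.18) = 359.6·4.18·(19.18 − 8.893)
107811 c = 15463  ⇒  c ≈ 0.1434 J/(g·°C)

c ≈ 0.143 J/(g·°C)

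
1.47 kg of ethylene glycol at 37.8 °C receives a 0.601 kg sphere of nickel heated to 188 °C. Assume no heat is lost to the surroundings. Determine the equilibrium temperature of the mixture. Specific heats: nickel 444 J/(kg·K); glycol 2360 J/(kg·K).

Heat lost by the nickel equals heat gained by the glycol:
0.601×444×(188 − T) = 1.47×2360×(T − 37.8)
266.84(188 − T) = 3469.2(T − 37.8)
3736 T = 181302  ⇒  T ≈ 48.53 °C

T_f ≈ 48.5 °C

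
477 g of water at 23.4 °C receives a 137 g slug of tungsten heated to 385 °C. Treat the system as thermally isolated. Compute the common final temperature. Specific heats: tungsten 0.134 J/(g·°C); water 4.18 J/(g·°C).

T_f ≈ 26.7 °C

T_f is the heat-capacity-weighted average of the initial temperatures:
T_f = (18.36×385 + 1993.9×23.4) / (18.36 + 1993.9)
    = 53724 / 2012.2 ≈ 26.70 °C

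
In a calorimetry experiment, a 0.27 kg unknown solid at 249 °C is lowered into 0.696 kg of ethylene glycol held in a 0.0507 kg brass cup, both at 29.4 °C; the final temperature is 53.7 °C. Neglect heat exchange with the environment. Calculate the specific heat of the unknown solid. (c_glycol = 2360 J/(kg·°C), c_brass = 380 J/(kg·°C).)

Energy conservation, ΣQ = 0:
0.27×c×(53.7 − 249) + 0.696×2360×(53.7 − 29.4) + 0.0507×380×(53.7 − 29.4) = 0
-52.73 c = -40382
c = -40382/-52.73 ≈ 765.8 J/(kg·°C)

c ≈ 766 J/(kg·°C)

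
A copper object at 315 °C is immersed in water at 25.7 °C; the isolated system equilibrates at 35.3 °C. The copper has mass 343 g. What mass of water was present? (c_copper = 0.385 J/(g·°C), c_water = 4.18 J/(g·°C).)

Setting the total heat transfer to zero:
343×0.385×(35.3 − 315) + m×4.18×(35.3 − 25.7) = 0
40.13 m = 36936
m = 36936/40.13 ≈ 920.4 g

m ≈ 920 g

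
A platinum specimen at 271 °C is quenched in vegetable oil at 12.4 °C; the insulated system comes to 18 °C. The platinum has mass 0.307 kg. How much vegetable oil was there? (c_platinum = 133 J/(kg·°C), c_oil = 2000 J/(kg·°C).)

m ≈ 0.922 kg

Heat lost by the platinum = heat gained by the oil:
0.307×133×(271 − 18) = m×2000×(18 − 12.4)
11200 m = 10330  ⇒  m ≈ 0.9223 kg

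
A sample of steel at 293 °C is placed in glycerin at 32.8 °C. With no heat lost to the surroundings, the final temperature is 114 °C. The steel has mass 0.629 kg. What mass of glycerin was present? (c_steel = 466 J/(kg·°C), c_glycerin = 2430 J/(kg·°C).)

m ≈ 0.266 kg

Heat lost by the steel = heat gained by the glycerin:
0.629·466·(293 − 114) = m·2430·(114 − 32.8)
197316 m = 52467  ⇒  m ≈ 0.2659 kg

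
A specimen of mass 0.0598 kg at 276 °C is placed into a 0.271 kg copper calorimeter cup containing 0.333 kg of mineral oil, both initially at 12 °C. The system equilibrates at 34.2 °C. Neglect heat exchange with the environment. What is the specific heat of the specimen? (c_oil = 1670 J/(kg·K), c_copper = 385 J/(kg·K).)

c ≈ 1010 J/(kg·K)

Taking heat into each body as positive, Σ m c ΔT = 0:
0.0598·c·(34.2 − 276) + 0.333·1670·(34.2 − 12) + 0.271·385·(34.2 − 12) = 0
-14.46 c = -14662
c = -14662/-14.46 ≈ 1014 J/(kg·K)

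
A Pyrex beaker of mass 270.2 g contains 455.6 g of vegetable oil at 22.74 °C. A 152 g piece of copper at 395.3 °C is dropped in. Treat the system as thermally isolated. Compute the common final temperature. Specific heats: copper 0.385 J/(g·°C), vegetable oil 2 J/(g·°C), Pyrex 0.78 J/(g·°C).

T_f ≈ 41.2 °C

Energy conservation, ΣQ = 0:
152·0.385·(T − 395.3) + 455.6·2·(T − 22.74) + 270.2·0.78·(T − 22.74) = 0
58.52(T − 395.3) + 911.2(T − 22.74) + 210.76(T − 22.74) = 0
1180.5 T = 48646
T = 48646/1180.5 ≈ 41.21 °C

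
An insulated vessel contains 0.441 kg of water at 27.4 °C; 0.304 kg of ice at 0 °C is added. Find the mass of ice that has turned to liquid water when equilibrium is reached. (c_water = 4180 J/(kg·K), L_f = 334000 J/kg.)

m_melted ≈ 0.151 kg

Cooling the water to 0 °C releases 0.441·4180·27.4 = 50509 J.
Melting all 0.304 kg of ice would need 0.304·334000 = 101536 J.
50509 J < 101536 J, so only part of the ice melts and the system sits at 0 °C.
m_melted·334000 = 50509  ⇒  m_melted ≈ 0.1512 kg.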